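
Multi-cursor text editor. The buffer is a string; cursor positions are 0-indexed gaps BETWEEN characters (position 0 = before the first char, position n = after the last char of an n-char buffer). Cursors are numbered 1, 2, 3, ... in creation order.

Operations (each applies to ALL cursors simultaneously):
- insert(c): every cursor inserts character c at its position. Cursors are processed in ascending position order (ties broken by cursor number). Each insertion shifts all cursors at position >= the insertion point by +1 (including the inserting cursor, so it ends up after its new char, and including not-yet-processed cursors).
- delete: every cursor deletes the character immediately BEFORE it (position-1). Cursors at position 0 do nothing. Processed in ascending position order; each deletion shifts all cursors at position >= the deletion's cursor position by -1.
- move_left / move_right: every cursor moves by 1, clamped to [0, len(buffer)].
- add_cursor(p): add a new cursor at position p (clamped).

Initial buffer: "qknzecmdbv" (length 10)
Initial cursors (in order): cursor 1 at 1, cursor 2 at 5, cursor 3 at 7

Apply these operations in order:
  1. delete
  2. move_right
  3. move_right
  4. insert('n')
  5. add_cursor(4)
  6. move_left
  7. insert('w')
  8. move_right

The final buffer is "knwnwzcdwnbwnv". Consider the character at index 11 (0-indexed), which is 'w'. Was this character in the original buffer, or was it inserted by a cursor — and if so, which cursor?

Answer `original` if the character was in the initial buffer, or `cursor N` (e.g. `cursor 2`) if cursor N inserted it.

After op 1 (delete): buffer="knzcdbv" (len 7), cursors c1@0 c2@3 c3@4, authorship .......
After op 2 (move_right): buffer="knzcdbv" (len 7), cursors c1@1 c2@4 c3@5, authorship .......
After op 3 (move_right): buffer="knzcdbv" (len 7), cursors c1@2 c2@5 c3@6, authorship .......
After op 4 (insert('n')): buffer="knnzcdnbnv" (len 10), cursors c1@3 c2@7 c3@9, authorship ..1...2.3.
After op 5 (add_cursor(4)): buffer="knnzcdnbnv" (len 10), cursors c1@3 c4@4 c2@7 c3@9, authorship ..1...2.3.
After op 6 (move_left): buffer="knnzcdnbnv" (len 10), cursors c1@2 c4@3 c2@6 c3@8, authorship ..1...2.3.
After op 7 (insert('w')): buffer="knwnwzcdwnbwnv" (len 14), cursors c1@3 c4@5 c2@9 c3@12, authorship ..114...22.33.
After op 8 (move_right): buffer="knwnwzcdwnbwnv" (len 14), cursors c1@4 c4@6 c2@10 c3@13, authorship ..114...22.33.
Authorship (.=original, N=cursor N): . . 1 1 4 . . . 2 2 . 3 3 .
Index 11: author = 3

Answer: cursor 3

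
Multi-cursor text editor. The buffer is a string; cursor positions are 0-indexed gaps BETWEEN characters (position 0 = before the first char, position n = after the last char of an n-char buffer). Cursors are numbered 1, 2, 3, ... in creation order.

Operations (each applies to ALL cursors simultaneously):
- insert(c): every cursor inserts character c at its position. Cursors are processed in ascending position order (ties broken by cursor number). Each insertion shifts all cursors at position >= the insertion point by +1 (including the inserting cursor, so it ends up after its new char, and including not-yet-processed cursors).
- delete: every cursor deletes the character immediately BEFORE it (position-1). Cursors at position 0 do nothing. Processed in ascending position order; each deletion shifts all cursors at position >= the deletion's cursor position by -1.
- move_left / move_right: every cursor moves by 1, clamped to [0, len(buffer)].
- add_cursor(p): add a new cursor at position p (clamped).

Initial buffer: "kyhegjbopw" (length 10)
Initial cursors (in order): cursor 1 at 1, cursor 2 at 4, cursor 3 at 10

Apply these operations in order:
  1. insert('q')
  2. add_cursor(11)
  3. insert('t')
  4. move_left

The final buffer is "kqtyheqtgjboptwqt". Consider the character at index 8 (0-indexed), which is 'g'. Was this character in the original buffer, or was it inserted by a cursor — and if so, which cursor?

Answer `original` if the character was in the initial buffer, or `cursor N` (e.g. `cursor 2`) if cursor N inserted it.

After op 1 (insert('q')): buffer="kqyheqgjbopwq" (len 13), cursors c1@2 c2@6 c3@13, authorship .1...2......3
After op 2 (add_cursor(11)): buffer="kqyheqgjbopwq" (len 13), cursors c1@2 c2@6 c4@11 c3@13, authorship .1...2......3
After op 3 (insert('t')): buffer="kqtyheqtgjboptwqt" (len 17), cursors c1@3 c2@8 c4@14 c3@17, authorship .11...22.....4.33
After op 4 (move_left): buffer="kqtyheqtgjboptwqt" (len 17), cursors c1@2 c2@7 c4@13 c3@16, authorship .11...22.....4.33
Authorship (.=original, N=cursor N): . 1 1 . . . 2 2 . . . . . 4 . 3 3
Index 8: author = original

Answer: original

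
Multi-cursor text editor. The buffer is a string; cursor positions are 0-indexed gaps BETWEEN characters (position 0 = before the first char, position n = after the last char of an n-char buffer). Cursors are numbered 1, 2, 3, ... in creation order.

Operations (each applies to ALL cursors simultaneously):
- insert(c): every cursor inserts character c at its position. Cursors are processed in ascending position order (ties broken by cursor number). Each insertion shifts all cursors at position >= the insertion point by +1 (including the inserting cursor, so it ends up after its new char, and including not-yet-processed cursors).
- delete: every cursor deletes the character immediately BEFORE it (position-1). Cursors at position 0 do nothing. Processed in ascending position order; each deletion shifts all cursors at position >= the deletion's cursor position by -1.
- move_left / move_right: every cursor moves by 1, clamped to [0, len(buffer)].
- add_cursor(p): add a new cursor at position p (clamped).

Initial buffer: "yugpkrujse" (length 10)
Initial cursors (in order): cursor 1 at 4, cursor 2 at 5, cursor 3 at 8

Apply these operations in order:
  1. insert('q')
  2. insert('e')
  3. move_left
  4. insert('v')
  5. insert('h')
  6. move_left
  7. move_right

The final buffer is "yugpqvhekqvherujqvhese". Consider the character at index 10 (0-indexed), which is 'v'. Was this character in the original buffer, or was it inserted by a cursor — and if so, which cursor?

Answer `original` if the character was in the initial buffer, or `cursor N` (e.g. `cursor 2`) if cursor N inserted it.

Answer: cursor 2

Derivation:
After op 1 (insert('q')): buffer="yugpqkqrujqse" (len 13), cursors c1@5 c2@7 c3@11, authorship ....1.2...3..
After op 2 (insert('e')): buffer="yugpqekqerujqese" (len 16), cursors c1@6 c2@9 c3@14, authorship ....11.22...33..
After op 3 (move_left): buffer="yugpqekqerujqese" (len 16), cursors c1@5 c2@8 c3@13, authorship ....11.22...33..
After op 4 (insert('v')): buffer="yugpqvekqverujqvese" (len 19), cursors c1@6 c2@10 c3@16, authorship ....111.222...333..
After op 5 (insert('h')): buffer="yugpqvhekqvherujqvhese" (len 22), cursors c1@7 c2@12 c3@19, authorship ....1111.2222...3333..
After op 6 (move_left): buffer="yugpqvhekqvherujqvhese" (len 22), cursors c1@6 c2@11 c3@18, authorship ....1111.2222...3333..
After op 7 (move_right): buffer="yugpqvhekqvherujqvhese" (len 22), cursors c1@7 c2@12 c3@19, authorship ....1111.2222...3333..
Authorship (.=original, N=cursor N): . . . . 1 1 1 1 . 2 2 2 2 . . . 3 3 3 3 . .
Index 10: author = 2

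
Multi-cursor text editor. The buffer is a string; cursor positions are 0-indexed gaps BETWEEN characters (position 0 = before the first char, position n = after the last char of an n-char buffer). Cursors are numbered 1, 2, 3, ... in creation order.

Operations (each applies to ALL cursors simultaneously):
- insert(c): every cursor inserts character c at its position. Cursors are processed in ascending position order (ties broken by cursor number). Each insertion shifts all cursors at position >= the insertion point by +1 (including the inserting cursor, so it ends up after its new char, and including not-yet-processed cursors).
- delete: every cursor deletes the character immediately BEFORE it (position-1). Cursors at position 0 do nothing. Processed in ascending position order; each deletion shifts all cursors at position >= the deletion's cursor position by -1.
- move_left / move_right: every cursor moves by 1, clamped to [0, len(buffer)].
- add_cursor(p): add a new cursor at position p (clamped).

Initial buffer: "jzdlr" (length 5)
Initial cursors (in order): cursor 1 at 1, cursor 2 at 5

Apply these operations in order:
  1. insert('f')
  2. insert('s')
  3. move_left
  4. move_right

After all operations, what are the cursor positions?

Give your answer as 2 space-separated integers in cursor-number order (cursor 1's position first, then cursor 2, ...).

Answer: 3 9

Derivation:
After op 1 (insert('f')): buffer="jfzdlrf" (len 7), cursors c1@2 c2@7, authorship .1....2
After op 2 (insert('s')): buffer="jfszdlrfs" (len 9), cursors c1@3 c2@9, authorship .11....22
After op 3 (move_left): buffer="jfszdlrfs" (len 9), cursors c1@2 c2@8, authorship .11....22
After op 4 (move_right): buffer="jfszdlrfs" (len 9), cursors c1@3 c2@9, authorship .11....22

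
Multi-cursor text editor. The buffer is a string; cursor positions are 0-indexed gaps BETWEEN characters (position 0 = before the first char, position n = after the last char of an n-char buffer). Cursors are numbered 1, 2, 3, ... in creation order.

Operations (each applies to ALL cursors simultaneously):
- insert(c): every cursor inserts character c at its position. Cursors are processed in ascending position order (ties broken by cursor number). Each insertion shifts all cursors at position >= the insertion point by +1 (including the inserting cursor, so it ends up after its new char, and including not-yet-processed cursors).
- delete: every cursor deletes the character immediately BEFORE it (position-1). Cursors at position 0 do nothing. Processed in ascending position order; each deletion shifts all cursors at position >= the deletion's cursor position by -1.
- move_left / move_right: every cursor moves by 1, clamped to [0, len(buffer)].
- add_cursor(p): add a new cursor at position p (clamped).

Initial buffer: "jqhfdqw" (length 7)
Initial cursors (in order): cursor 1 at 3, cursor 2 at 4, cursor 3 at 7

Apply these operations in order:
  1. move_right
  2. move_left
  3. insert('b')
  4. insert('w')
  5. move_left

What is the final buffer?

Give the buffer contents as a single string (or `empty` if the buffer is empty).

Answer: jqhbwfbwdqbww

Derivation:
After op 1 (move_right): buffer="jqhfdqw" (len 7), cursors c1@4 c2@5 c3@7, authorship .......
After op 2 (move_left): buffer="jqhfdqw" (len 7), cursors c1@3 c2@4 c3@6, authorship .......
After op 3 (insert('b')): buffer="jqhbfbdqbw" (len 10), cursors c1@4 c2@6 c3@9, authorship ...1.2..3.
After op 4 (insert('w')): buffer="jqhbwfbwdqbww" (len 13), cursors c1@5 c2@8 c3@12, authorship ...11.22..33.
After op 5 (move_left): buffer="jqhbwfbwdqbww" (len 13), cursors c1@4 c2@7 c3@11, authorship ...11.22..33.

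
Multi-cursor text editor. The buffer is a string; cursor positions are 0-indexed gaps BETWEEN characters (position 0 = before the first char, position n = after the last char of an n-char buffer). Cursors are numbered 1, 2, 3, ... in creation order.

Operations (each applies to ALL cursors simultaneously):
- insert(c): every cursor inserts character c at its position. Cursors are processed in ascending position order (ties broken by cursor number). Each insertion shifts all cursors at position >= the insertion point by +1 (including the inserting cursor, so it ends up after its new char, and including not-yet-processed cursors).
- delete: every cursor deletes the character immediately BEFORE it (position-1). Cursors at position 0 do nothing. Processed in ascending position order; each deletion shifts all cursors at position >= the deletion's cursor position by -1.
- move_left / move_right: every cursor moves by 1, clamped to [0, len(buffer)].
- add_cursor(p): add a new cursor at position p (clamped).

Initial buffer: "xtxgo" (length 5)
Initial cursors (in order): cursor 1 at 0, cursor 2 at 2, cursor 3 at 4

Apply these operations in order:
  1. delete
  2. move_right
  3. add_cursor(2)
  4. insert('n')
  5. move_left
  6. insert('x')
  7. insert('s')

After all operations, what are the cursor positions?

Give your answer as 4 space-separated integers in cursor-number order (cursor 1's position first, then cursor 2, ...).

Answer: 3 10 14 10

Derivation:
After op 1 (delete): buffer="xxo" (len 3), cursors c1@0 c2@1 c3@2, authorship ...
After op 2 (move_right): buffer="xxo" (len 3), cursors c1@1 c2@2 c3@3, authorship ...
After op 3 (add_cursor(2)): buffer="xxo" (len 3), cursors c1@1 c2@2 c4@2 c3@3, authorship ...
After op 4 (insert('n')): buffer="xnxnnon" (len 7), cursors c1@2 c2@5 c4@5 c3@7, authorship .1.24.3
After op 5 (move_left): buffer="xnxnnon" (len 7), cursors c1@1 c2@4 c4@4 c3@6, authorship .1.24.3
After op 6 (insert('x')): buffer="xxnxnxxnoxn" (len 11), cursors c1@2 c2@7 c4@7 c3@10, authorship .11.2244.33
After op 7 (insert('s')): buffer="xxsnxnxxssnoxsn" (len 15), cursors c1@3 c2@10 c4@10 c3@14, authorship .111.224244.333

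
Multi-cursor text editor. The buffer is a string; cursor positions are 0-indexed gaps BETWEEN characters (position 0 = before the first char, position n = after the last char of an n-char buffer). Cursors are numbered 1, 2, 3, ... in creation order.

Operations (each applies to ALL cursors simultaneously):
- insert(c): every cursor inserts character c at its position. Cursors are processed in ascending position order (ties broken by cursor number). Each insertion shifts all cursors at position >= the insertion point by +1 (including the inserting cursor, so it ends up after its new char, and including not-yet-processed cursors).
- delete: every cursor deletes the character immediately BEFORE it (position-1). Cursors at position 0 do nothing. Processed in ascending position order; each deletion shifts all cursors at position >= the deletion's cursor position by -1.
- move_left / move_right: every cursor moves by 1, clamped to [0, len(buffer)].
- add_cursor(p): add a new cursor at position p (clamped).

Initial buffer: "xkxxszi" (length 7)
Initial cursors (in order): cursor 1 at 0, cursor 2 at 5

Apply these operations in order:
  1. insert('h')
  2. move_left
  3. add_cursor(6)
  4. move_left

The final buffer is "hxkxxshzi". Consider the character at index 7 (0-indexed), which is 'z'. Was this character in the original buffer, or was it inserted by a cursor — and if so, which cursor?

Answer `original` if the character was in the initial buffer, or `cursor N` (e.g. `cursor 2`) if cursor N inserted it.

Answer: original

Derivation:
After op 1 (insert('h')): buffer="hxkxxshzi" (len 9), cursors c1@1 c2@7, authorship 1.....2..
After op 2 (move_left): buffer="hxkxxshzi" (len 9), cursors c1@0 c2@6, authorship 1.....2..
After op 3 (add_cursor(6)): buffer="hxkxxshzi" (len 9), cursors c1@0 c2@6 c3@6, authorship 1.....2..
After op 4 (move_left): buffer="hxkxxshzi" (len 9), cursors c1@0 c2@5 c3@5, authorship 1.....2..
Authorship (.=original, N=cursor N): 1 . . . . . 2 . .
Index 7: author = original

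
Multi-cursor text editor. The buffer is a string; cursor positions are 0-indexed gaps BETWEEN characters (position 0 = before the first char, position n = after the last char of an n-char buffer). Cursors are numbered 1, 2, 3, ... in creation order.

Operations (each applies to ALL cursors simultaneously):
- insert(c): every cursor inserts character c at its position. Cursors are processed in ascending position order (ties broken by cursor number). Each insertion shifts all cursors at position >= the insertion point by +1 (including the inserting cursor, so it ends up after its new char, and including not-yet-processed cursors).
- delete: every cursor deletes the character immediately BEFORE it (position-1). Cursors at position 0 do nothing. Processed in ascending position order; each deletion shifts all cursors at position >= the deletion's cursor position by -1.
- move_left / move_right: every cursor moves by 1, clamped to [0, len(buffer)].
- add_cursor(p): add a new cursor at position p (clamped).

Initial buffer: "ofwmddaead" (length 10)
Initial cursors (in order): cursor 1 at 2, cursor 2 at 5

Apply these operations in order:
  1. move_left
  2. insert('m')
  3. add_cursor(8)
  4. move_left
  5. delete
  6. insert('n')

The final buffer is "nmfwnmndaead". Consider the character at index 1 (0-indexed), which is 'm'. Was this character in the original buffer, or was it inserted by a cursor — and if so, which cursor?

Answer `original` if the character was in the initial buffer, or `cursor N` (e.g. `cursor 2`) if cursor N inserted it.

Answer: cursor 1

Derivation:
After op 1 (move_left): buffer="ofwmddaead" (len 10), cursors c1@1 c2@4, authorship ..........
After op 2 (insert('m')): buffer="omfwmmddaead" (len 12), cursors c1@2 c2@6, authorship .1...2......
After op 3 (add_cursor(8)): buffer="omfwmmddaead" (len 12), cursors c1@2 c2@6 c3@8, authorship .1...2......
After op 4 (move_left): buffer="omfwmmddaead" (len 12), cursors c1@1 c2@5 c3@7, authorship .1...2......
After op 5 (delete): buffer="mfwmdaead" (len 9), cursors c1@0 c2@3 c3@4, authorship 1..2.....
After op 6 (insert('n')): buffer="nmfwnmndaead" (len 12), cursors c1@1 c2@5 c3@7, authorship 11..223.....
Authorship (.=original, N=cursor N): 1 1 . . 2 2 3 . . . . .
Index 1: author = 1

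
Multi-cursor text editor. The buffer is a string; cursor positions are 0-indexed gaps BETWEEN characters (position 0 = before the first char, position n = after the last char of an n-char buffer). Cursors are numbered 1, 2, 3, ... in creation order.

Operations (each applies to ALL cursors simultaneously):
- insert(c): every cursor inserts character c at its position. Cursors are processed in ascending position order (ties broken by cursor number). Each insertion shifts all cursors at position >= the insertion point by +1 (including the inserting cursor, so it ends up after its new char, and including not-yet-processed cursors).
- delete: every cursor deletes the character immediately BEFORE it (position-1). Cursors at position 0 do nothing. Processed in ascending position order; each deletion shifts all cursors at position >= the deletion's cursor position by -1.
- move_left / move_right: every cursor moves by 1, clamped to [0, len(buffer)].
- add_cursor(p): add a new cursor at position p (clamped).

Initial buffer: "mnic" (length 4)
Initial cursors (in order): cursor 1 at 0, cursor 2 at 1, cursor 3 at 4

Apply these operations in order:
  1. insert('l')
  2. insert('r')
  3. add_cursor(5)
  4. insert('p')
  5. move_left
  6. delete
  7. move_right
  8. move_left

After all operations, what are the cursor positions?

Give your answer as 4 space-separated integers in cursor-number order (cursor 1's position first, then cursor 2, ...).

Answer: 1 4 9 4

Derivation:
After op 1 (insert('l')): buffer="lmlnicl" (len 7), cursors c1@1 c2@3 c3@7, authorship 1.2...3
After op 2 (insert('r')): buffer="lrmlrniclr" (len 10), cursors c1@2 c2@5 c3@10, authorship 11.22...33
After op 3 (add_cursor(5)): buffer="lrmlrniclr" (len 10), cursors c1@2 c2@5 c4@5 c3@10, authorship 11.22...33
After op 4 (insert('p')): buffer="lrpmlrppniclrp" (len 14), cursors c1@3 c2@8 c4@8 c3@14, authorship 111.2224...333
After op 5 (move_left): buffer="lrpmlrppniclrp" (len 14), cursors c1@2 c2@7 c4@7 c3@13, authorship 111.2224...333
After op 6 (delete): buffer="lpmlpniclp" (len 10), cursors c1@1 c2@4 c4@4 c3@9, authorship 11.24...33
After op 7 (move_right): buffer="lpmlpniclp" (len 10), cursors c1@2 c2@5 c4@5 c3@10, authorship 11.24...33
After op 8 (move_left): buffer="lpmlpniclp" (len 10), cursors c1@1 c2@4 c4@4 c3@9, authorship 11.24...33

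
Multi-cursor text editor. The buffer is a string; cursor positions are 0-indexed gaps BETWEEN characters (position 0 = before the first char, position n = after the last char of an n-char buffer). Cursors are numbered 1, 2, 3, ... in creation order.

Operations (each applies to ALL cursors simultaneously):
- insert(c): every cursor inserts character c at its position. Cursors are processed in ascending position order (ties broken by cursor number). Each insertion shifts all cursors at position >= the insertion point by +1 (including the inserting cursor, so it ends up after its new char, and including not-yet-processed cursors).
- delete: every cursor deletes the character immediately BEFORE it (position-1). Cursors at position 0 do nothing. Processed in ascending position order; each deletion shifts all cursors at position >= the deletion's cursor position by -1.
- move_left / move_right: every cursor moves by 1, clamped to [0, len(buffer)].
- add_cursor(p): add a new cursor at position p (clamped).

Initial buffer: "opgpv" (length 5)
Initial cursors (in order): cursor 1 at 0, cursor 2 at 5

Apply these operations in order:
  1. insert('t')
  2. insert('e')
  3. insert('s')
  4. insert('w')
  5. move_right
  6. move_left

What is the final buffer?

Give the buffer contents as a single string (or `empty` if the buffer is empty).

After op 1 (insert('t')): buffer="topgpvt" (len 7), cursors c1@1 c2@7, authorship 1.....2
After op 2 (insert('e')): buffer="teopgpvte" (len 9), cursors c1@2 c2@9, authorship 11.....22
After op 3 (insert('s')): buffer="tesopgpvtes" (len 11), cursors c1@3 c2@11, authorship 111.....222
After op 4 (insert('w')): buffer="teswopgpvtesw" (len 13), cursors c1@4 c2@13, authorship 1111.....2222
After op 5 (move_right): buffer="teswopgpvtesw" (len 13), cursors c1@5 c2@13, authorship 1111.....2222
After op 6 (move_left): buffer="teswopgpvtesw" (len 13), cursors c1@4 c2@12, authorship 1111.....2222

Answer: teswopgpvtesw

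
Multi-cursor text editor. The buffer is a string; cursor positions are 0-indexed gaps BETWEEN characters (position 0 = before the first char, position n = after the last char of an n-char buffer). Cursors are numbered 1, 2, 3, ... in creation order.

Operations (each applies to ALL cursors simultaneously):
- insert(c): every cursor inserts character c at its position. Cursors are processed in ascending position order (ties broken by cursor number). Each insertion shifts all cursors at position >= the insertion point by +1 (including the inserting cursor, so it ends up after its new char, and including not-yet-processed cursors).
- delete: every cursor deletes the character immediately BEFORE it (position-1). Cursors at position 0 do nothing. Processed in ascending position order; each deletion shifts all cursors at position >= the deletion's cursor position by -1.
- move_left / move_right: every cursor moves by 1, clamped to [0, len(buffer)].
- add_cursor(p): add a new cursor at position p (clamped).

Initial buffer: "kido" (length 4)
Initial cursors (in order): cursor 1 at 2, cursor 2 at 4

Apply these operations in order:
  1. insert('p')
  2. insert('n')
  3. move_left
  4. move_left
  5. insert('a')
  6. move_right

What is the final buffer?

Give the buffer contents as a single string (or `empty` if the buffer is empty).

After op 1 (insert('p')): buffer="kipdop" (len 6), cursors c1@3 c2@6, authorship ..1..2
After op 2 (insert('n')): buffer="kipndopn" (len 8), cursors c1@4 c2@8, authorship ..11..22
After op 3 (move_left): buffer="kipndopn" (len 8), cursors c1@3 c2@7, authorship ..11..22
After op 4 (move_left): buffer="kipndopn" (len 8), cursors c1@2 c2@6, authorship ..11..22
After op 5 (insert('a')): buffer="kiapndoapn" (len 10), cursors c1@3 c2@8, authorship ..111..222
After op 6 (move_right): buffer="kiapndoapn" (len 10), cursors c1@4 c2@9, authorship ..111..222

Answer: kiapndoapn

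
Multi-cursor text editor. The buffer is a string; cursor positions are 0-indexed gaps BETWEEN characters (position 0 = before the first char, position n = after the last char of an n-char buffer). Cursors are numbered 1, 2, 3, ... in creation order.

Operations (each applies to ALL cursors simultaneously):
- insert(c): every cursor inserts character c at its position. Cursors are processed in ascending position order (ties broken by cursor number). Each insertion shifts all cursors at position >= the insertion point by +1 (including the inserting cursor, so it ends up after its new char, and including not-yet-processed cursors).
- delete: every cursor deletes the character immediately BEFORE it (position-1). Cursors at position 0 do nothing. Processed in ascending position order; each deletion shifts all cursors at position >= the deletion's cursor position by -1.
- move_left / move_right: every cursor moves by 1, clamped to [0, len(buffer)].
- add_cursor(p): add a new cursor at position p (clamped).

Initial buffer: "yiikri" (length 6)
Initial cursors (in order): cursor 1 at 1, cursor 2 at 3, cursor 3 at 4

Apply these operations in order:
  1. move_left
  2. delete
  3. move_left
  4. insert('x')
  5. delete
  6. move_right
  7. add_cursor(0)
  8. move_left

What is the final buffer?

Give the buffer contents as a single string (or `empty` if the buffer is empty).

Answer: ykri

Derivation:
After op 1 (move_left): buffer="yiikri" (len 6), cursors c1@0 c2@2 c3@3, authorship ......
After op 2 (delete): buffer="ykri" (len 4), cursors c1@0 c2@1 c3@1, authorship ....
After op 3 (move_left): buffer="ykri" (len 4), cursors c1@0 c2@0 c3@0, authorship ....
After op 4 (insert('x')): buffer="xxxykri" (len 7), cursors c1@3 c2@3 c3@3, authorship 123....
After op 5 (delete): buffer="ykri" (len 4), cursors c1@0 c2@0 c3@0, authorship ....
After op 6 (move_right): buffer="ykri" (len 4), cursors c1@1 c2@1 c3@1, authorship ....
After op 7 (add_cursor(0)): buffer="ykri" (len 4), cursors c4@0 c1@1 c2@1 c3@1, authorship ....
After op 8 (move_left): buffer="ykri" (len 4), cursors c1@0 c2@0 c3@0 c4@0, authorship ....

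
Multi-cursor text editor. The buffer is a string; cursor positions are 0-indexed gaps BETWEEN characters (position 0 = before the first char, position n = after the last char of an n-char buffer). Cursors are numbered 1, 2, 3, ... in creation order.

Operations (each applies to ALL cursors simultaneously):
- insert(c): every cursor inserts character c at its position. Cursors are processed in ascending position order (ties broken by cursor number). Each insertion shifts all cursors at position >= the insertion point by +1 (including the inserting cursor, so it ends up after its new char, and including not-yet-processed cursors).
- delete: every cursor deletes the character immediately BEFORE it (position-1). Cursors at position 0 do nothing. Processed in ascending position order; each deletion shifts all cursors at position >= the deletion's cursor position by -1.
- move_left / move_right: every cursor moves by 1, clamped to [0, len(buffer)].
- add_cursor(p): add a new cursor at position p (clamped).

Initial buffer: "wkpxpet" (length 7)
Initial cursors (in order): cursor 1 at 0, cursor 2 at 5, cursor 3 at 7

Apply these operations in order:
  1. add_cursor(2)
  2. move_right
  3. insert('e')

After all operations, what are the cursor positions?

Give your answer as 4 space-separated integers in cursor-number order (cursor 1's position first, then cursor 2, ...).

Answer: 2 9 11 5

Derivation:
After op 1 (add_cursor(2)): buffer="wkpxpet" (len 7), cursors c1@0 c4@2 c2@5 c3@7, authorship .......
After op 2 (move_right): buffer="wkpxpet" (len 7), cursors c1@1 c4@3 c2@6 c3@7, authorship .......
After op 3 (insert('e')): buffer="wekpexpeete" (len 11), cursors c1@2 c4@5 c2@9 c3@11, authorship .1..4...2.3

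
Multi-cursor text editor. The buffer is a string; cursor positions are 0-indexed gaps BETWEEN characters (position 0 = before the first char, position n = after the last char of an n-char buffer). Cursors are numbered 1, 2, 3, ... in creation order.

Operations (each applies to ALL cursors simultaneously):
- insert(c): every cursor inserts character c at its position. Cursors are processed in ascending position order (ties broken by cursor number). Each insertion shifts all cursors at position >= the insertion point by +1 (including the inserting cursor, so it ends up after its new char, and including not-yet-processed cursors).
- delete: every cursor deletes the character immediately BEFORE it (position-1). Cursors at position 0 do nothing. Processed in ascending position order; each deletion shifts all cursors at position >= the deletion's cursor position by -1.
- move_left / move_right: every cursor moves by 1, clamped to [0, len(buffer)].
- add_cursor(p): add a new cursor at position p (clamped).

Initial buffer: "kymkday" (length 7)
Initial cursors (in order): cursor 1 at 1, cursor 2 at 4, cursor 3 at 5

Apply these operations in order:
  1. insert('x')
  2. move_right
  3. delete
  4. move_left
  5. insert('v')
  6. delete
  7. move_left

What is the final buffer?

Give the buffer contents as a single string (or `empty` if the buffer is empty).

After op 1 (insert('x')): buffer="kxymkxdxay" (len 10), cursors c1@2 c2@6 c3@8, authorship .1...2.3..
After op 2 (move_right): buffer="kxymkxdxay" (len 10), cursors c1@3 c2@7 c3@9, authorship .1...2.3..
After op 3 (delete): buffer="kxmkxxy" (len 7), cursors c1@2 c2@5 c3@6, authorship .1..23.
After op 4 (move_left): buffer="kxmkxxy" (len 7), cursors c1@1 c2@4 c3@5, authorship .1..23.
After op 5 (insert('v')): buffer="kvxmkvxvxy" (len 10), cursors c1@2 c2@6 c3@8, authorship .11..2233.
After op 6 (delete): buffer="kxmkxxy" (len 7), cursors c1@1 c2@4 c3@5, authorship .1..23.
After op 7 (move_left): buffer="kxmkxxy" (len 7), cursors c1@0 c2@3 c3@4, authorship .1..23.

Answer: kxmkxxy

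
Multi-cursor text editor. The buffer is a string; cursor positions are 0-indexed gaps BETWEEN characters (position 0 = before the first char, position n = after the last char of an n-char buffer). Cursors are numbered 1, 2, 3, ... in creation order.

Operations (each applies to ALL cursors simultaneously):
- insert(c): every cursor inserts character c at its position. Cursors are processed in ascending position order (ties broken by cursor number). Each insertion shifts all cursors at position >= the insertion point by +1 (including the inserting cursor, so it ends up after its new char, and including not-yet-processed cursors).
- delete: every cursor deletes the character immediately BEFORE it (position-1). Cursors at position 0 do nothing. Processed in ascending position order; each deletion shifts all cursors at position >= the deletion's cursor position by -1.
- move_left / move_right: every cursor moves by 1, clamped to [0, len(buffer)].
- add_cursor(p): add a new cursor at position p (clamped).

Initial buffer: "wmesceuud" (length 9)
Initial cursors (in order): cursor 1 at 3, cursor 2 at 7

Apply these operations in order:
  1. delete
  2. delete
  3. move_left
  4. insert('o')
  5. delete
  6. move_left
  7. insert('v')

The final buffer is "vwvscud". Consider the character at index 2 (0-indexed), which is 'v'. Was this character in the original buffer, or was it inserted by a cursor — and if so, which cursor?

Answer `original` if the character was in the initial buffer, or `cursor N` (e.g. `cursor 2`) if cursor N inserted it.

After op 1 (delete): buffer="wmsceud" (len 7), cursors c1@2 c2@5, authorship .......
After op 2 (delete): buffer="wscud" (len 5), cursors c1@1 c2@3, authorship .....
After op 3 (move_left): buffer="wscud" (len 5), cursors c1@0 c2@2, authorship .....
After op 4 (insert('o')): buffer="owsocud" (len 7), cursors c1@1 c2@4, authorship 1..2...
After op 5 (delete): buffer="wscud" (len 5), cursors c1@0 c2@2, authorship .....
After op 6 (move_left): buffer="wscud" (len 5), cursors c1@0 c2@1, authorship .....
After op 7 (insert('v')): buffer="vwvscud" (len 7), cursors c1@1 c2@3, authorship 1.2....
Authorship (.=original, N=cursor N): 1 . 2 . . . .
Index 2: author = 2

Answer: cursor 2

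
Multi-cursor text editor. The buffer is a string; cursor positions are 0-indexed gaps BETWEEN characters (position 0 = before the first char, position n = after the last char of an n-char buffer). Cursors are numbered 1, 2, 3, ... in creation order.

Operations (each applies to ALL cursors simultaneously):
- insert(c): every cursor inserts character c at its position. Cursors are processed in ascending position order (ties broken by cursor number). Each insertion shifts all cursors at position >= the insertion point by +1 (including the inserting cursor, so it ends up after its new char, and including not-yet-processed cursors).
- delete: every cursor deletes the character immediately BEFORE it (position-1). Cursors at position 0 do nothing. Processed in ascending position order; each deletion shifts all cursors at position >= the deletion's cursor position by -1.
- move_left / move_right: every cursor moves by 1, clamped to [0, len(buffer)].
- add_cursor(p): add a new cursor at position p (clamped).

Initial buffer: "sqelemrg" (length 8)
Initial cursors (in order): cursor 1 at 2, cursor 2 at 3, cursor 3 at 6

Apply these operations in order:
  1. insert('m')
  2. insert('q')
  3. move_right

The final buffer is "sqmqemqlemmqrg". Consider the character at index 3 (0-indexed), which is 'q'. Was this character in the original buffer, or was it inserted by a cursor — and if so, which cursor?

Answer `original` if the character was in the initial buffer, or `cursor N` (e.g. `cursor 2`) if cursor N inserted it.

Answer: cursor 1

Derivation:
After op 1 (insert('m')): buffer="sqmemlemmrg" (len 11), cursors c1@3 c2@5 c3@9, authorship ..1.2...3..
After op 2 (insert('q')): buffer="sqmqemqlemmqrg" (len 14), cursors c1@4 c2@7 c3@12, authorship ..11.22...33..
After op 3 (move_right): buffer="sqmqemqlemmqrg" (len 14), cursors c1@5 c2@8 c3@13, authorship ..11.22...33..
Authorship (.=original, N=cursor N): . . 1 1 . 2 2 . . . 3 3 . .
Index 3: author = 1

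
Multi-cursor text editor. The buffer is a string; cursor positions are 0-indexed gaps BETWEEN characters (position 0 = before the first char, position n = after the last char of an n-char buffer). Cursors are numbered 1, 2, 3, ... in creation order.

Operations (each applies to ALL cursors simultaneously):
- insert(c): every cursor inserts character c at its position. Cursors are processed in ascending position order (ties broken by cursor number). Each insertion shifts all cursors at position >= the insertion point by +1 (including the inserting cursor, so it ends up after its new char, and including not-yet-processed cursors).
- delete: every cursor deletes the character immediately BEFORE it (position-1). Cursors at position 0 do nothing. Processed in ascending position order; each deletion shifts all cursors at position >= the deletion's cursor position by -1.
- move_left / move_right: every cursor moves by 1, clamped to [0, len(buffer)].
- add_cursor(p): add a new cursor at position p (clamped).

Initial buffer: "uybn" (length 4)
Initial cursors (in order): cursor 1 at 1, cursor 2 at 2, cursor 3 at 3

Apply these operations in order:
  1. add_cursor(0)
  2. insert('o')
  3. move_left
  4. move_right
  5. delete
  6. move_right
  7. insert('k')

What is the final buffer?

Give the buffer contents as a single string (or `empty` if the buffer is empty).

Answer: ukykbknk

Derivation:
After op 1 (add_cursor(0)): buffer="uybn" (len 4), cursors c4@0 c1@1 c2@2 c3@3, authorship ....
After op 2 (insert('o')): buffer="ouoyobon" (len 8), cursors c4@1 c1@3 c2@5 c3@7, authorship 4.1.2.3.
After op 3 (move_left): buffer="ouoyobon" (len 8), cursors c4@0 c1@2 c2@4 c3@6, authorship 4.1.2.3.
After op 4 (move_right): buffer="ouoyobon" (len 8), cursors c4@1 c1@3 c2@5 c3@7, authorship 4.1.2.3.
After op 5 (delete): buffer="uybn" (len 4), cursors c4@0 c1@1 c2@2 c3@3, authorship ....
After op 6 (move_right): buffer="uybn" (len 4), cursors c4@1 c1@2 c2@3 c3@4, authorship ....
After op 7 (insert('k')): buffer="ukykbknk" (len 8), cursors c4@2 c1@4 c2@6 c3@8, authorship .4.1.2.3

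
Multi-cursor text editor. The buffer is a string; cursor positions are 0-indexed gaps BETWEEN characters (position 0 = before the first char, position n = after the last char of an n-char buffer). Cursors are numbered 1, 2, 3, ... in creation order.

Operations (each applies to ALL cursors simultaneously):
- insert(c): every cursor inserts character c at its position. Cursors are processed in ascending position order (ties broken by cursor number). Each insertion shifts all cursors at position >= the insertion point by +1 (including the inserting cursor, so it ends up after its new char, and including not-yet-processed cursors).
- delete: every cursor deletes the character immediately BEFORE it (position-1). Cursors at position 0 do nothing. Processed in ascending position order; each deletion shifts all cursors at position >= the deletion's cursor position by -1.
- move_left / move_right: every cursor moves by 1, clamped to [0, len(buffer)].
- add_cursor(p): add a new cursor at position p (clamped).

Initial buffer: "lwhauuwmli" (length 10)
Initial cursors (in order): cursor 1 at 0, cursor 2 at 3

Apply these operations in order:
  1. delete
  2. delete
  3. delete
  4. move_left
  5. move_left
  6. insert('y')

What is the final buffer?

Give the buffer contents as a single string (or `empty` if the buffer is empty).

Answer: yyauuwmli

Derivation:
After op 1 (delete): buffer="lwauuwmli" (len 9), cursors c1@0 c2@2, authorship .........
After op 2 (delete): buffer="lauuwmli" (len 8), cursors c1@0 c2@1, authorship ........
After op 3 (delete): buffer="auuwmli" (len 7), cursors c1@0 c2@0, authorship .......
After op 4 (move_left): buffer="auuwmli" (len 7), cursors c1@0 c2@0, authorship .......
After op 5 (move_left): buffer="auuwmli" (len 7), cursors c1@0 c2@0, authorship .......
After op 6 (insert('y')): buffer="yyauuwmli" (len 9), cursors c1@2 c2@2, authorship 12.......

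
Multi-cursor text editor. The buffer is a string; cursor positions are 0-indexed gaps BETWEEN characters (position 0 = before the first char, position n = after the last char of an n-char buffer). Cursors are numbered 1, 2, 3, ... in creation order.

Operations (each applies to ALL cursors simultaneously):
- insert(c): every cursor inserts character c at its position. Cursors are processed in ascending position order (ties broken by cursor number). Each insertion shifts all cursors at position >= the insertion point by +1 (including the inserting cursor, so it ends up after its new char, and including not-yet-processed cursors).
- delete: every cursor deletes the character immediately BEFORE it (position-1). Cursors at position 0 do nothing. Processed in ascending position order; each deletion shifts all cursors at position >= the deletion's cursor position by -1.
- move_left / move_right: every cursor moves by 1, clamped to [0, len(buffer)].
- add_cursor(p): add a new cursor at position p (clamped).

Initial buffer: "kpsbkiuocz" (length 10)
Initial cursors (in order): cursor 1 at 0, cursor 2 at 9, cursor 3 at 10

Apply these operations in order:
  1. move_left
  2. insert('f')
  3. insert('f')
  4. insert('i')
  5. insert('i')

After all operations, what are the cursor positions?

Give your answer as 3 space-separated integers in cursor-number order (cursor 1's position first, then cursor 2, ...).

After op 1 (move_left): buffer="kpsbkiuocz" (len 10), cursors c1@0 c2@8 c3@9, authorship ..........
After op 2 (insert('f')): buffer="fkpsbkiuofcfz" (len 13), cursors c1@1 c2@10 c3@12, authorship 1........2.3.
After op 3 (insert('f')): buffer="ffkpsbkiuoffcffz" (len 16), cursors c1@2 c2@12 c3@15, authorship 11........22.33.
After op 4 (insert('i')): buffer="ffikpsbkiuofficffiz" (len 19), cursors c1@3 c2@14 c3@18, authorship 111........222.333.
After op 5 (insert('i')): buffer="ffiikpsbkiuoffiicffiiz" (len 22), cursors c1@4 c2@16 c3@21, authorship 1111........2222.3333.

Answer: 4 16 21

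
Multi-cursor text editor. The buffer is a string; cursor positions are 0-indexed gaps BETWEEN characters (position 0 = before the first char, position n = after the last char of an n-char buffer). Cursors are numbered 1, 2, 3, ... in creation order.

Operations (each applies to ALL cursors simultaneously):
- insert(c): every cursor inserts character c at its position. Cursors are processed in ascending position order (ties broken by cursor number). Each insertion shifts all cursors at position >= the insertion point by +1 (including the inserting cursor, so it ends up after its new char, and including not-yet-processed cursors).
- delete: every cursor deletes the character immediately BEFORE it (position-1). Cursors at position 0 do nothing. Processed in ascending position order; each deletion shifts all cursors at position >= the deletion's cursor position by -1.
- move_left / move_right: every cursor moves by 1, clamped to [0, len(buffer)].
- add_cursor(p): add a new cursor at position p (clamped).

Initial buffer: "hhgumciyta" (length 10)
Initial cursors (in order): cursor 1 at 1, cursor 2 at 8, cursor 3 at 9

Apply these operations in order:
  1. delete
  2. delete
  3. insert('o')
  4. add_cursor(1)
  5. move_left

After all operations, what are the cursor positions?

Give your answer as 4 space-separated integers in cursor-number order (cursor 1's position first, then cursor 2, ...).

After op 1 (delete): buffer="hgumcia" (len 7), cursors c1@0 c2@6 c3@6, authorship .......
After op 2 (delete): buffer="hguma" (len 5), cursors c1@0 c2@4 c3@4, authorship .....
After op 3 (insert('o')): buffer="ohgumooa" (len 8), cursors c1@1 c2@7 c3@7, authorship 1....23.
After op 4 (add_cursor(1)): buffer="ohgumooa" (len 8), cursors c1@1 c4@1 c2@7 c3@7, authorship 1....23.
After op 5 (move_left): buffer="ohgumooa" (len 8), cursors c1@0 c4@0 c2@6 c3@6, authorship 1....23.

Answer: 0 6 6 0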